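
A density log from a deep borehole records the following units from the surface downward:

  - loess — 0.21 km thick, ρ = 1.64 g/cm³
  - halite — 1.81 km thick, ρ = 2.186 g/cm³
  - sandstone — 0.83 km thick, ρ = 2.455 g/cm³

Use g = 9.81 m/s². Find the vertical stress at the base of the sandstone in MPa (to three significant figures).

62.2 MPa

loess: 1640 kg/m³ × 9.81 m/s² × 210 m = 3.379×10^6 Pa = 3.379 MPa
halite: 2186 kg/m³ × 9.81 m/s² × 1810 m = 3.881×10^7 Pa = 38.81 MPa
sandstone: 2455 kg/m³ × 9.81 m/s² × 830 m = 1.999×10^7 Pa = 19.99 MPa
Total = 3.379 + 38.81 + 19.99 = 62.183 MPa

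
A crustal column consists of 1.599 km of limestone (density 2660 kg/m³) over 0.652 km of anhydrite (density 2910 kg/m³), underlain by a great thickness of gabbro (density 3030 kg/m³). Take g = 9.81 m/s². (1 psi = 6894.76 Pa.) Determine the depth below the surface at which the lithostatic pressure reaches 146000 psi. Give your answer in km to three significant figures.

Pressure at base of upper layers: 2660×9.81×1599 + 2910×9.81×652 = 6.034×10^7 Pa = 8751 psi
Remaining pressure to be supplied by gabbro: 1.007×10^9 − 6.034×10^7 = 9.463×10^8 Pa
Additional depth in gabbro = 9.463×10^8 Pa / (3030 kg/m³ × 9.81 m/s²) = 31836 m
Total depth = 2251 m + 31836 m = 34087 m
= 34.087 km

34.1 km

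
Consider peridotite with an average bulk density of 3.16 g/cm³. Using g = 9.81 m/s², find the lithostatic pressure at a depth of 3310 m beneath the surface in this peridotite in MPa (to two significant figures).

peridotite: 3160 kg/m³ × 9.81 m/s² × 3310 m = 1.026×10^8 Pa = 102.6 MPa

100 MPa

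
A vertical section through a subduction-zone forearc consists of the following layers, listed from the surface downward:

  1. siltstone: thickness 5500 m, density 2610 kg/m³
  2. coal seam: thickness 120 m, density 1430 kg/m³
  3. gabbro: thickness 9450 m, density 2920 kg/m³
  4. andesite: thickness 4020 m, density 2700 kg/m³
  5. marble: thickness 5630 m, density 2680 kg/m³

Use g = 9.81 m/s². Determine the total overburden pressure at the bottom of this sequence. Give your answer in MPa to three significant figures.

668 MPa

siltstone: 2610 kg/m³ × 9.81 m/s² × 5500 m = 1.408×10^8 Pa = 140.8 MPa
coal seam: 1430 kg/m³ × 9.81 m/s² × 120 m = 1.683×10^6 Pa = 1.683 MPa
gabbro: 2920 kg/m³ × 9.81 m/s² × 9450 m = 2.707×10^8 Pa = 270.7 MPa
andesite: 2700 kg/m³ × 9.81 m/s² × 4020 m = 1.065×10^8 Pa = 106.5 MPa
marble: 2680 kg/m³ × 9.81 m/s² × 5630 m = 1.480×10^8 Pa = 148.0 MPa
Total = 140.8 + 1.683 + 270.7 + 106.5 + 148.0 = 667.70 MPa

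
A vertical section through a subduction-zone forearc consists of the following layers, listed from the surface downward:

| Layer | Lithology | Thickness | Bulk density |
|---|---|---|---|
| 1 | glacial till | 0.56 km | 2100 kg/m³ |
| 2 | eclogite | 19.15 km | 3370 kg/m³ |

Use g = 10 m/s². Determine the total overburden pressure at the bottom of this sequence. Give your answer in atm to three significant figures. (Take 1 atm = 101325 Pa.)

6490 atm

glacial till: 2100 kg/m³ × 10 m/s² × 560 m = 1.176×10^7 Pa = 116.1 atm
eclogite: 3370 kg/m³ × 10 m/s² × 19150 m = 6.454×10^8 Pa = 6369 atm
Total = 116.1 + 6369 = 6485.2 atm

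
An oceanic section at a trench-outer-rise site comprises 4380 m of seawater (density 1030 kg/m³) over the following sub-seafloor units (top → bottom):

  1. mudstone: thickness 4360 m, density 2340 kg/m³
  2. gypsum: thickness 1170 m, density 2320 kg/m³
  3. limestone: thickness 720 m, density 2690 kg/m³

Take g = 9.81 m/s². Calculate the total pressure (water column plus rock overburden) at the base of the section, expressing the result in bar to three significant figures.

seawater: 1030 kg/m³ × 9.81 m/s² × 4380 m = 4.426×10^7 Pa = 442.6 bar
mudstone: 2340 kg/m³ × 9.81 m/s² × 4360 m = 1.001×10^8 Pa = 1001 bar
gypsum: 2320 kg/m³ × 9.81 m/s² × 1170 m = 2.663×10^7 Pa = 266.3 bar
limestone: 2690 kg/m³ × 9.81 m/s² × 720 m = 1.900×10^7 Pa = 190.0 bar
Total = 442.6 + 1001 + 266.3 + 190.0 = 1899.7 bar

1900 bar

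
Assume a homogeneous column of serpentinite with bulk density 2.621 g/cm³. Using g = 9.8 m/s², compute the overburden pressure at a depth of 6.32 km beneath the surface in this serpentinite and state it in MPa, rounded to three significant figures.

serpentinite: 2621 kg/m³ × 9.8 m/s² × 6320 m = 1.623×10^8 Pa = 162.3 MPa

162 MPa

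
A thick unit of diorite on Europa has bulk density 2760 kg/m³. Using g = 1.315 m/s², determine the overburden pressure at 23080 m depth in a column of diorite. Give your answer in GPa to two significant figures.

diorite: 2760 kg/m³ × 1.315 m/s² × 23080 m = 8.377×10^7 Pa = 0.08377 GPa

0.084 GPa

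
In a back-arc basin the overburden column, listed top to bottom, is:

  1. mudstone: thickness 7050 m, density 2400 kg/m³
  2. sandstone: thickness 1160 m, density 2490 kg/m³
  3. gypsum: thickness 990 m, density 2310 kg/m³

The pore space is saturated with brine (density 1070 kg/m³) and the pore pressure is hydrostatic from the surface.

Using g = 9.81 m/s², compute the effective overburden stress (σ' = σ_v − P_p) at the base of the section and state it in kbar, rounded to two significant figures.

Overburden (lithostatic) stress σ_v:
mudstone: 2400 kg/m³ × 9.81 m/s² × 7050 m = 1.660×10^8 Pa = 166.0 MPa
sandstone: 2490 kg/m³ × 9.81 m/s² × 1160 m = 2.834×10^7 Pa = 28.34 MPa
gypsum: 2310 kg/m³ × 9.81 m/s² × 990 m = 2.243×10^7 Pa = 22.43 MPa
Total = 166.0 + 28.34 + 22.43 = 216.75 MPa
Pore pressure P_p = 1070 kg/m³ × 9.81 m/s² × 9200 m = 9.657×10^7 Pa = 96.57 MPa
Effective stress σ' = σ_v − P_p = 216.8 − 96.57 = 120.19 MPa = 1.2019 kbar

1.2 kbar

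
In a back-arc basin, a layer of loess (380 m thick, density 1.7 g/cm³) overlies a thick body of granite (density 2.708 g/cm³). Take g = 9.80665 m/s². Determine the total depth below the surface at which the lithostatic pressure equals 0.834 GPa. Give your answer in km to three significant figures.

Pressure at base of upper layers: 1700×9.80665×380 = 6.335×10^6 Pa = 6.335×10^-3 GPa
Remaining pressure to be supplied by granite: 8.340×10^8 − 6.335×10^6 = 8.277×10^8 Pa
Additional depth in granite = 8.277×10^8 Pa / (2708 kg/m³ × 9.80665 m/s²) = 31166 m
Total depth = 380 m + 31166 m = 31546 m
= 31.546 km

31.5 km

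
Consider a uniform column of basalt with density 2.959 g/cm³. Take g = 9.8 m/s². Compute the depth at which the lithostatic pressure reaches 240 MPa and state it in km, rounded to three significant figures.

8.28 km

h = P/(ρg) = 240 MPa / (2959 kg/m³ × 9.8 m/s²) = 2.400×10^8 Pa / 28998 Pa/m = 8276.4 m
= 8.2764 km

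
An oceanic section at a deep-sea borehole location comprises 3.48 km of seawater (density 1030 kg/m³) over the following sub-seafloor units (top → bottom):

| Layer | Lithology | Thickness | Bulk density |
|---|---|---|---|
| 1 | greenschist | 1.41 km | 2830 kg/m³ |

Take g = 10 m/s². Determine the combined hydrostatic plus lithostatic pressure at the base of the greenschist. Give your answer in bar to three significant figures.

seawater: 1030 kg/m³ × 10 m/s² × 3480 m = 3.584×10^7 Pa = 358.4 bar
greenschist: 2830 kg/m³ × 10 m/s² × 1410 m = 3.990×10^7 Pa = 399.0 bar
Total = 358.4 + 399.0 = 757.47 bar

757 bar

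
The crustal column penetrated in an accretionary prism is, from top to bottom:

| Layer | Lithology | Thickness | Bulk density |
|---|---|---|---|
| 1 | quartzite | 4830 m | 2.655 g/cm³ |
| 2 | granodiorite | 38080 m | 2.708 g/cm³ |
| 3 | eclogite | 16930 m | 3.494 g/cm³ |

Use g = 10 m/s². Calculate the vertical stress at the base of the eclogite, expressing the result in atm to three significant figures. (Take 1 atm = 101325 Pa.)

quartzite: 2655 kg/m³ × 10 m/s² × 4830 m = 1.282×10^8 Pa = 1266 atm
granodiorite: 2708 kg/m³ × 10 m/s² × 38080 m = 1.031×10^9 Pa = 10177 atm
eclogite: 3494 kg/m³ × 10 m/s² × 16930 m = 5.915×10^8 Pa = 5838 atm
Total = 1266 + 10177 + 5838 = 17281 atm

17300 atm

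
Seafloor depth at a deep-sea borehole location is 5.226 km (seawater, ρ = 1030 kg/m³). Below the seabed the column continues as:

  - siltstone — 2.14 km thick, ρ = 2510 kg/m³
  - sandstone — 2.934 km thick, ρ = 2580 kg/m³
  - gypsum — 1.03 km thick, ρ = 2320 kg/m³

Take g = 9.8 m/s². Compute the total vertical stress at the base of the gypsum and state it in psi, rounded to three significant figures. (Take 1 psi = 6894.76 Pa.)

29400 psi

seawater: 1030 kg/m³ × 9.8 m/s² × 5226 m = 5.275×10^7 Pa = 7651 psi
siltstone: 2510 kg/m³ × 9.8 m/s² × 2140 m = 5.264×10^7 Pa = 7635 psi
sandstone: 2580 kg/m³ × 9.8 m/s² × 2934 m = 7.418×10^7 Pa = 10759 psi
gypsum: 2320 kg/m³ × 9.8 m/s² × 1030 m = 2.342×10^7 Pa = 3397 psi
Total = 7651 + 7635 + 10759 + 3397 = 29442 psi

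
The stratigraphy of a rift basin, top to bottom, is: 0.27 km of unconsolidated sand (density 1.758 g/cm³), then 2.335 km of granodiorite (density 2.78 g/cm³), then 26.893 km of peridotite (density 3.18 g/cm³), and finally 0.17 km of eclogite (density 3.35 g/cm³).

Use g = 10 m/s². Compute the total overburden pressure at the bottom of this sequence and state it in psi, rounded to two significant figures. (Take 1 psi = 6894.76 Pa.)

130000 psi

unconsolidated sand: 1758 kg/m³ × 10 m/s² × 270 m = 4.747×10^6 Pa = 688.4 psi
granodiorite: 2780 kg/m³ × 10 m/s² × 2335 m = 6.491×10^7 Pa = 9415 psi
peridotite: 3180 kg/m³ × 10 m/s² × 26893 m = 8.552×10^8 Pa = 1.240×10^5 psi
eclogite: 3350 kg/m³ × 10 m/s² × 170 m = 5.695×10^6 Pa = 826.0 psi
Total = 688.4 + 9415 + 1.240×10^5 + 826.0 = 1.3497×10^5 psi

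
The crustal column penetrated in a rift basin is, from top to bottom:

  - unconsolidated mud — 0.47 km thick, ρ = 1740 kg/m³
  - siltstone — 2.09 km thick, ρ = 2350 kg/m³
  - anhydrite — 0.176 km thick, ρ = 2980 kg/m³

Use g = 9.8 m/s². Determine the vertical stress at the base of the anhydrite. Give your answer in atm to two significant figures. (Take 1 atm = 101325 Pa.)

600 atm

unconsolidated mud: 1740 kg/m³ × 9.8 m/s² × 470 m = 8.014×10^6 Pa = 79.10 atm
siltstone: 2350 kg/m³ × 9.8 m/s² × 2090 m = 4.813×10^7 Pa = 475.0 atm
anhydrite: 2980 kg/m³ × 9.8 m/s² × 176 m = 5.140×10^6 Pa = 50.73 atm
Total = 79.10 + 475.0 + 50.73 = 604.86 atm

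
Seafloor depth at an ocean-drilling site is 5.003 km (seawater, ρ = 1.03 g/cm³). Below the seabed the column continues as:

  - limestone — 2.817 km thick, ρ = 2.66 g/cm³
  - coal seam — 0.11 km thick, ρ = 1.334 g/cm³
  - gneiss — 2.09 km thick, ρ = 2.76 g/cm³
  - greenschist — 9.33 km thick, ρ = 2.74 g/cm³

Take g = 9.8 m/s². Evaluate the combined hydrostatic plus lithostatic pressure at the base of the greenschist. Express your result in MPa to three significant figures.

432 MPa

seawater: 1030 kg/m³ × 9.8 m/s² × 5003 m = 5.050×10^7 Pa = 50.50 MPa
limestone: 2660 kg/m³ × 9.8 m/s² × 2817 m = 7.343×10^7 Pa = 73.43 MPa
coal seam: 1334 kg/m³ × 9.8 m/s² × 110 m = 1.438×10^6 Pa = 1.438 MPa
gneiss: 2760 kg/m³ × 9.8 m/s² × 2090 m = 5.653×10^7 Pa = 56.53 MPa
greenschist: 2740 kg/m³ × 9.8 m/s² × 9330 m = 2.505×10^8 Pa = 250.5 MPa
Total = 50.50 + 73.43 + 1.438 + 56.53 + 250.5 = 432.43 MPa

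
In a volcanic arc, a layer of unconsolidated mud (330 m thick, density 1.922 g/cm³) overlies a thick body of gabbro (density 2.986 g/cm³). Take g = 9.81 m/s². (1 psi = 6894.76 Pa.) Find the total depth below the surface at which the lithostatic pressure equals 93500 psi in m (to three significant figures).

Pressure at base of upper layers: 1922×9.81×330 = 6.222×10^6 Pa = 902.4 psi
Remaining pressure to be supplied by gabbro: 6.447×10^8 − 6.222×10^6 = 6.384×10^8 Pa
Additional depth in gabbro = 6.384×10^8 Pa / (2986 kg/m³ × 9.81 m/s²) = 21795 m
Total depth = 330 m + 21795 m = 22125 m

22100 m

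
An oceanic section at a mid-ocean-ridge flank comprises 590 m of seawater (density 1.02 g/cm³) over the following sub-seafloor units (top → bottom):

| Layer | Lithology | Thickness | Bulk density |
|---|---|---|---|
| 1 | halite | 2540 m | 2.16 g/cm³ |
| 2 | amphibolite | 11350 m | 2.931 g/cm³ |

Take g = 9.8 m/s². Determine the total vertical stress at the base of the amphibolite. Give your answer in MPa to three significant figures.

seawater: 1020 kg/m³ × 9.8 m/s² × 590 m = 5.898×10^6 Pa = 5.898 MPa
halite: 2160 kg/m³ × 9.8 m/s² × 2540 m = 5.377×10^7 Pa = 53.77 MPa
amphibolite: 2931 kg/m³ × 9.8 m/s² × 11350 m = 3.260×10^8 Pa = 326.0 MPa
Total = 5.898 + 53.77 + 326.0 = 385.68 MPa

386 MPa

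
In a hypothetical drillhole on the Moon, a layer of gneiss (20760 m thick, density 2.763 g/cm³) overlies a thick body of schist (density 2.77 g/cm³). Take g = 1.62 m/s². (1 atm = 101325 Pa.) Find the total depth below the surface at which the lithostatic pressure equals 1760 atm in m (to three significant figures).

39800 m

Pressure at base of upper layers: 2763×1.62×20760 = 9.292×10^7 Pa = 917.1 atm
Remaining pressure to be supplied by schist: 1.783×10^8 − 9.292×10^7 = 8.541×10^7 Pa
Additional depth in schist = 8.541×10^7 Pa / (2770 kg/m³ × 1.62 m/s²) = 19033 m
Total depth = 20760 m + 19033 m = 39793 m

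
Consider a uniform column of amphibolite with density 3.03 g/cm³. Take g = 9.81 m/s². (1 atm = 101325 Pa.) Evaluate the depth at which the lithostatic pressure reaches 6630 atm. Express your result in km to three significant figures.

h = P/(ρg) = 6630 atm / (3030 kg/m³ × 9.81 m/s²) = 6.718×10^8 Pa / 29724 Pa/m = 22601 m
= 22.601 km

22.6 km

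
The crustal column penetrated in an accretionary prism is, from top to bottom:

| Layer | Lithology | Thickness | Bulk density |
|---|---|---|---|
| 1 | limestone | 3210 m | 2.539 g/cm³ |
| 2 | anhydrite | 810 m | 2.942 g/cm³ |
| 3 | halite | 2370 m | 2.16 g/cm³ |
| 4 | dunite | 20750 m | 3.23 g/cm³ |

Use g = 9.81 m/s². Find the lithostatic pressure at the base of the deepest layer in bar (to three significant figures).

limestone: 2539 kg/m³ × 9.81 m/s² × 3210 m = 7.995×10^7 Pa = 799.5 bar
anhydrite: 2942 kg/m³ × 9.81 m/s² × 810 m = 2.338×10^7 Pa = 233.8 bar
halite: 2160 kg/m³ × 9.81 m/s² × 2370 m = 5.022×10^7 Pa = 502.2 bar
dunite: 3230 kg/m³ × 9.81 m/s² × 20750 m = 6.575×10^8 Pa = 6575 bar
Total = 799.5 + 233.8 + 502.2 + 6575 = 8110.4 bar

8110 bar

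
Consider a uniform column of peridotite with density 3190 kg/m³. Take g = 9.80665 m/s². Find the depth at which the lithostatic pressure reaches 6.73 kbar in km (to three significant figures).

21.5 km

h = P/(ρg) = 6.73 kbar / (3190 kg/m³ × 9.80665 m/s²) = 6.730×10^8 Pa / 31283 Pa/m = 21513 m
= 21.513 km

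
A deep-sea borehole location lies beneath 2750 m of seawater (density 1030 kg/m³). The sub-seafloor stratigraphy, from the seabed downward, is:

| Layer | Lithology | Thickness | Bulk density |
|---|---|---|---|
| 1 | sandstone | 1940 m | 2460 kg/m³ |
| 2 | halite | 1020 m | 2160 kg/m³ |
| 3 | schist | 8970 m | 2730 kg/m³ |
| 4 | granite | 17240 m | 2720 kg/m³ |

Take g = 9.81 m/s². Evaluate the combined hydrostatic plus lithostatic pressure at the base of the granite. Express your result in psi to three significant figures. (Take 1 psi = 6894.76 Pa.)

116000 psi

seawater: 1030 kg/m³ × 9.81 m/s² × 2750 m = 2.779×10^7 Pa = 4030 psi
sandstone: 2460 kg/m³ × 9.81 m/s² × 1940 m = 4.682×10^7 Pa = 6790 psi
halite: 2160 kg/m³ × 9.81 m/s² × 1020 m = 2.161×10^7 Pa = 3135 psi
schist: 2730 kg/m³ × 9.81 m/s² × 8970 m = 2.402×10^8 Pa = 34842 psi
granite: 2720 kg/m³ × 9.81 m/s² × 17240 m = 4.600×10^8 Pa = 66720 psi
Total = 4030 + 6790 + 3135 + 34842 + 66720 = 1.1552×10^5 psi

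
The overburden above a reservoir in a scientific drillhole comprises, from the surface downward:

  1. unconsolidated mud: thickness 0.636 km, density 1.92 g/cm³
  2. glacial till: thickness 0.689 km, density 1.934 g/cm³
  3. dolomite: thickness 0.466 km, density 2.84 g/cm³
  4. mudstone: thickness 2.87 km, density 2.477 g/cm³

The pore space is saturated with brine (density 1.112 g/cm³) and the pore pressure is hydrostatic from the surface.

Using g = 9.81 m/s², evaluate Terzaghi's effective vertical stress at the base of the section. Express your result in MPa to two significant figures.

57 MPa

Overburden (lithostatic) stress σ_v:
unconsolidated mud: 1920 kg/m³ × 9.81 m/s² × 636 m = 1.198×10^7 Pa = 11.98 MPa
glacial till: 1934 kg/m³ × 9.81 m/s² × 689 m = 1.307×10^7 Pa = 13.07 MPa
dolomite: 2840 kg/m³ × 9.81 m/s² × 466 m = 1.298×10^7 Pa = 12.98 MPa
mudstone: 2477 kg/m³ × 9.81 m/s² × 2870 m = 6.974×10^7 Pa = 69.74 MPa
Total = 11.98 + 13.07 + 12.98 + 69.74 = 107.77 MPa
Pore pressure P_p = 1112 kg/m³ × 9.81 m/s² × 4661 m = 5.085×10^7 Pa = 50.85 MPa
Effective stress σ' = σ_v − P_p = 107.8 − 50.85 = 56.928 MPa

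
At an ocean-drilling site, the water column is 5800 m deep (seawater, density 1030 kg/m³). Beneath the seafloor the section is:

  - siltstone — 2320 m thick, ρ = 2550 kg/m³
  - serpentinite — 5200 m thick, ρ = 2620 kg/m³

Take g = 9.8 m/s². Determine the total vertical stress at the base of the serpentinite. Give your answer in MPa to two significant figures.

seawater: 1030 kg/m³ × 9.8 m/s² × 5800 m = 5.855×10^7 Pa = 58.55 MPa
siltstone: 2550 kg/m³ × 9.8 m/s² × 2320 m = 5.798×10^7 Pa = 57.98 MPa
serpentinite: 2620 kg/m³ × 9.8 m/s² × 5200 m = 1.335×10^8 Pa = 133.5 MPa
Total = 58.55 + 57.98 + 133.5 = 250.04 MPa

250 MPa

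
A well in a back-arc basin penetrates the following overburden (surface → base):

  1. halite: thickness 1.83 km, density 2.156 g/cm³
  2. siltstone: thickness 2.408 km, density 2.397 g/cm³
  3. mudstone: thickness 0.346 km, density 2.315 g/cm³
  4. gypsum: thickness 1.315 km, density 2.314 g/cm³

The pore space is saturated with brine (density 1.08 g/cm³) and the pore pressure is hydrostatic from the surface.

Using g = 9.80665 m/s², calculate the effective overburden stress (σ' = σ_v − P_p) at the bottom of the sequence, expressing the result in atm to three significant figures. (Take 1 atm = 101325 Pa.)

696 atm

Overburden (lithostatic) stress σ_v:
halite: 2156 kg/m³ × 9.80665 m/s² × 1830 m = 3.869×10^7 Pa = 38.69 MPa
siltstone: 2397 kg/m³ × 9.80665 m/s² × 2408 m = 5.660×10^7 Pa = 56.60 MPa
mudstone: 2315 kg/m³ × 9.80665 m/s² × 346 m = 7.855×10^6 Pa = 7.855 MPa
gypsum: 2314 kg/m³ × 9.80665 m/s² × 1315 m = 2.984×10^7 Pa = 29.84 MPa
Total = 38.69 + 56.60 + 7.855 + 29.84 = 132.99 MPa
Pore pressure P_p = 1080 kg/m³ × 9.80665 m/s² × 5899 m = 6.248×10^7 Pa = 62.48 MPa
Effective stress σ' = σ_v − P_p = 133.0 − 62.48 = 70.514 MPa = 695.92 atm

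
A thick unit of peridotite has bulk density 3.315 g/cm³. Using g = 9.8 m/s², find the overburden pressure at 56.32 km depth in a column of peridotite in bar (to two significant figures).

18000 bar

peridotite: 3315 kg/m³ × 9.8 m/s² × 56320 m = 1.830×10^9 Pa = 18297 bar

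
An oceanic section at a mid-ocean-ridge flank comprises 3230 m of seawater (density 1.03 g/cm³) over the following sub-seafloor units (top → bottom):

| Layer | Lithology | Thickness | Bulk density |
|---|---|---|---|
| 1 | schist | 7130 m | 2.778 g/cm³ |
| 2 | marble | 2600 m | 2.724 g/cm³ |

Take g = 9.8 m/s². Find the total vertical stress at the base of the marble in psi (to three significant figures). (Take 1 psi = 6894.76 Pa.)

seawater: 1030 kg/m³ × 9.8 m/s² × 3230 m = 3.260×10^7 Pa = 4729 psi
schist: 2778 kg/m³ × 9.8 m/s² × 7130 m = 1.941×10^8 Pa = 28153 psi
marble: 2724 kg/m³ × 9.8 m/s² × 2600 m = 6.941×10^7 Pa = 10067 psi
Total = 4729 + 28153 + 10067 = 42949 psi

42900 psi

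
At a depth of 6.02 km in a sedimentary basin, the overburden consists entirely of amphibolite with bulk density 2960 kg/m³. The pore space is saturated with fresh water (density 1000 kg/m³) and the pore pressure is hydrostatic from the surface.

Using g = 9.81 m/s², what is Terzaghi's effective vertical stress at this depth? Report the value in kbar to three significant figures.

1.16 kbar

Overburden (lithostatic) stress σ_v:
amphibolite: 2960 kg/m³ × 9.81 m/s² × 6020 m = 1.748×10^8 Pa = 174.8 MPa
Pore pressure P_p = 1000 kg/m³ × 9.81 m/s² × 6020 m = 5.906×10^7 Pa = 59.06 MPa
Effective stress σ' = σ_v − P_p = 174.8 − 59.06 = 115.75 MPa = 1.1575 kbar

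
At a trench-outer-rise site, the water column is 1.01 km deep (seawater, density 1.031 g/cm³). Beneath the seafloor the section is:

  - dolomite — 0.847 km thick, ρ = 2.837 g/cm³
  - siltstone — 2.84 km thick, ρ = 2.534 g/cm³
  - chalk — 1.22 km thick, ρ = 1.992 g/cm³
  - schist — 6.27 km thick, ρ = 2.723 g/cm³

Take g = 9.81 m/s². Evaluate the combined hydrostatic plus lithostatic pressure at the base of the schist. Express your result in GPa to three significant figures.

seawater: 1031 kg/m³ × 9.81 m/s² × 1010 m = 1.022×10^7 Pa = 0.01022 GPa
dolomite: 2837 kg/m³ × 9.81 m/s² × 847 m = 2.357×10^7 Pa = 0.02357 GPa
siltstone: 2534 kg/m³ × 9.81 m/s² × 2840 m = 7.060×10^7 Pa = 0.07060 GPa
chalk: 1992 kg/m³ × 9.81 m/s² × 1220 m = 2.384×10^7 Pa = 0.02384 GPa
schist: 2723 kg/m³ × 9.81 m/s² × 6270 m = 1.675×10^8 Pa = 0.1675 GPa
Total = 0.01022 + 0.02357 + 0.07060 + 0.02384 + 0.1675 = 0.29572 GPa

0.296 GPa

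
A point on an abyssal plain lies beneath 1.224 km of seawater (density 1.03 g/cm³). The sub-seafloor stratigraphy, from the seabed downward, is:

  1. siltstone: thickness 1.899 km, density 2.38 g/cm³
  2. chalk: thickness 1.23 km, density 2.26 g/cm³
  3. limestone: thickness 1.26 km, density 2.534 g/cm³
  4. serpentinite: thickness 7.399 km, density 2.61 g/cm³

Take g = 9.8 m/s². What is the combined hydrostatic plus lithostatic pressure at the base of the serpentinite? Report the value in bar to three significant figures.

3040 bar

seawater: 1030 kg/m³ × 9.8 m/s² × 1224 m = 1.236×10^7 Pa = 123.6 bar
siltstone: 2380 kg/m³ × 9.8 m/s² × 1899 m = 4.429×10^7 Pa = 442.9 bar
chalk: 2260 kg/m³ × 9.8 m/s² × 1230 m = 2.724×10^7 Pa = 272.4 bar
limestone: 2534 kg/m³ × 9.8 m/s² × 1260 m = 3.129×10^7 Pa = 312.9 bar
serpentinite: 2610 kg/m³ × 9.8 m/s² × 7399 m = 1.893×10^8 Pa = 1893 bar
Total = 123.6 + 442.9 + 272.4 + 312.9 + 1893 = 3044.3 bar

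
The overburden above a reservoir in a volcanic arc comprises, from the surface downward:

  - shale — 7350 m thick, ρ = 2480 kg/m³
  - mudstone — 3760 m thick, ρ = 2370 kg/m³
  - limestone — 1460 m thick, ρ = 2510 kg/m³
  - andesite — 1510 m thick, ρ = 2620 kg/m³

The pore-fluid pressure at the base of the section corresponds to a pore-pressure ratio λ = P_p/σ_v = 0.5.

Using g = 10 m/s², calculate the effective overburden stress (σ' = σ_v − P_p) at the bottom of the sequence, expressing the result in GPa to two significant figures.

0.17 GPa

Overburden (lithostatic) stress σ_v:
shale: 2480 kg/m³ × 10 m/s² × 7350 m = 1.823×10^8 Pa = 182.3 MPa
mudstone: 2370 kg/m³ × 10 m/s² × 3760 m = 8.911×10^7 Pa = 89.11 MPa
limestone: 2510 kg/m³ × 10 m/s² × 1460 m = 3.665×10^7 Pa = 36.65 MPa
andesite: 2620 kg/m³ × 10 m/s² × 1510 m = 3.956×10^7 Pa = 39.56 MPa
Total = 182.3 + 89.11 + 36.65 + 39.56 = 347.60 MPa
Pore pressure P_p = λ·σ_v = 0.5 × 347.6 MPa = 173.8 MPa
Effective stress σ' = σ_v − P_p = 347.6 − 173.8 = 173.80 MPa = 0.17380 GPa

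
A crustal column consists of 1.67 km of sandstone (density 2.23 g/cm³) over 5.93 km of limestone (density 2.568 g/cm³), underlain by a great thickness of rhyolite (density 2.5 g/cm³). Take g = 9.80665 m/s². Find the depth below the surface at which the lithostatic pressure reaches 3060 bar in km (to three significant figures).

Pressure at base of upper layers: 2230×9.80665×1670 + 2568×9.80665×5930 = 1.859×10^8 Pa = 1859 bar
Remaining pressure to be supplied by rhyolite: 3.060×10^8 − 1.859×10^8 = 1.201×10^8 Pa
Additional depth in rhyolite = 1.201×10^8 Pa / (2500 kg/m³ × 9.80665 m/s²) = 4900.4 m
Total depth = 7600 m + 4900.4 m = 12500 m
= 12.500 km

12.5 km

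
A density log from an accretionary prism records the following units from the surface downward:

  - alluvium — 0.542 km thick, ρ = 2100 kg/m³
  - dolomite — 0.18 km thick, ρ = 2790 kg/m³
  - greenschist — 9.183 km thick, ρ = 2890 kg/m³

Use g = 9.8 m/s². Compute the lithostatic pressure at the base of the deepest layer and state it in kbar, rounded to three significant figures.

2.76 kbar

alluvium: 2100 kg/m³ × 9.8 m/s² × 542 m = 1.115×10^7 Pa = 0.1115 kbar
dolomite: 2790 kg/m³ × 9.8 m/s² × 180 m = 4.922×10^6 Pa = 0.04922 kbar
greenschist: 2890 kg/m³ × 9.8 m/s² × 9183 m = 2.601×10^8 Pa = 2.601 kbar
Total = 0.1115 + 0.04922 + 2.601 = 2.7616 kbar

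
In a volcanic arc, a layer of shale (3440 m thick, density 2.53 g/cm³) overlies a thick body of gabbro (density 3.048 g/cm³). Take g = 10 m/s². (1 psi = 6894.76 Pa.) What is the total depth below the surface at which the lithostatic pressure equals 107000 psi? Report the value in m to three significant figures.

24800 m

Pressure at base of upper layers: 2530×10×3440 = 8.703×10^7 Pa = 12623 psi
Remaining pressure to be supplied by gabbro: 7.377×10^8 − 8.703×10^7 = 6.507×10^8 Pa
Additional depth in gabbro = 6.507×10^8 Pa / (3048 kg/m³ × 10 m/s²) = 21349 m
Total depth = 3440 m + 21349 m = 24789 m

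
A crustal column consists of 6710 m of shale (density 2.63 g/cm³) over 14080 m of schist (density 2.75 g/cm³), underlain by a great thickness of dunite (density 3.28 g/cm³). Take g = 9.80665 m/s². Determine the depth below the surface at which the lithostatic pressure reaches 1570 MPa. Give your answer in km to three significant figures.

52.4 km

Pressure at base of upper layers: 2630×9.80665×6710 + 2750×9.80665×14080 = 5.528×10^8 Pa = 552.8 MPa
Remaining pressure to be supplied by dunite: 1.570×10^9 − 5.528×10^8 = 1.017×10^9 Pa
Additional depth in dunite = 1.017×10^9 Pa / (3280 kg/m³ × 9.80665 m/s²) = 31624 m
Total depth = 20790 m + 31624 m = 52414 m
= 52.414 km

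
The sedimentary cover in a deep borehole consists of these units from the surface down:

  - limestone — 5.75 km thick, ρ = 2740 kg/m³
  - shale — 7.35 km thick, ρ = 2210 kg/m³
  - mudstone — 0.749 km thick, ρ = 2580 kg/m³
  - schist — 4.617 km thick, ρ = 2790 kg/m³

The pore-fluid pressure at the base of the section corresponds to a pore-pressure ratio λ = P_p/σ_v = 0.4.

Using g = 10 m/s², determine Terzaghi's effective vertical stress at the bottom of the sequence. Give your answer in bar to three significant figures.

2810 bar

Overburden (lithostatic) stress σ_v:
limestone: 2740 kg/m³ × 10 m/s² × 5750 m = 1.575×10^8 Pa = 157.6 MPa
shale: 2210 kg/m³ × 10 m/s² × 7350 m = 1.624×10^8 Pa = 162.4 MPa
mudstone: 2580 kg/m³ × 10 m/s² × 749 m = 1.932×10^7 Pa = 19.32 MPa
schist: 2790 kg/m³ × 10 m/s² × 4617 m = 1.288×10^8 Pa = 128.8 MPa
Total = 157.6 + 162.4 + 19.32 + 128.8 = 468.12 MPa
Pore pressure P_p = λ·σ_v = 0.4 × 468.1 MPa = 187.2 MPa
Effective stress σ' = σ_v − P_p = 468.1 − 187.2 = 280.87 MPa = 2808.7 bar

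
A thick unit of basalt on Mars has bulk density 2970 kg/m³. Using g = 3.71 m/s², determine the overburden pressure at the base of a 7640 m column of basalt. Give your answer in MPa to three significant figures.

basalt: 2970 kg/m³ × 3.71 m/s² × 7640 m = 8.418×10^7 Pa = 84.18 MPa

84.2 MPa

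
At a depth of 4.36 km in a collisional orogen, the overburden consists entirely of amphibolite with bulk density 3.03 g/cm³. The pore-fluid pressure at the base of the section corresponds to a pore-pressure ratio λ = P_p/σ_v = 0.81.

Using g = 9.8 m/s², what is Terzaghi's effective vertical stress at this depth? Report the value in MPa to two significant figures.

Overburden (lithostatic) stress σ_v:
amphibolite: 3030 kg/m³ × 9.8 m/s² × 4360 m = 1.295×10^8 Pa = 129.5 MPa
Pore pressure P_p = λ·σ_v = 0.81 × 129.5 MPa = 104.9 MPa
Effective stress σ' = σ_v − P_p = 129.5 − 104.9 = 24.599 MPa

25 MPa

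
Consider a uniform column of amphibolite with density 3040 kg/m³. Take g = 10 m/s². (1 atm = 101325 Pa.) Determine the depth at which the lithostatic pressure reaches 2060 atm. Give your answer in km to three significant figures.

6.87 km

h = P/(ρg) = 2060 atm / (3040 kg/m³ × 10 m/s²) = 2.087×10^8 Pa / 30400 Pa/m = 6866.1 m
= 6.8661 km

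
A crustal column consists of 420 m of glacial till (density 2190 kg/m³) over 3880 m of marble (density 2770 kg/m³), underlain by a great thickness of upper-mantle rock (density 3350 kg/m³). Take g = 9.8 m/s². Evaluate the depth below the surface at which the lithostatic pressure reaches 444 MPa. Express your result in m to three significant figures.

Pressure at base of upper layers: 2190×9.8×420 + 2770×9.8×3880 = 1.143×10^8 Pa = 114.3 MPa
Remaining pressure to be supplied by upper-mantle rock: 4.440×10^8 − 1.143×10^8 = 3.297×10^8 Pa
Additional depth in upper-mantle rock = 3.297×10^8 Pa / (3350 kg/m³ × 9.8 m/s²) = 10041 m
Total depth = 4300 m + 10041 m = 14341 m

14300 m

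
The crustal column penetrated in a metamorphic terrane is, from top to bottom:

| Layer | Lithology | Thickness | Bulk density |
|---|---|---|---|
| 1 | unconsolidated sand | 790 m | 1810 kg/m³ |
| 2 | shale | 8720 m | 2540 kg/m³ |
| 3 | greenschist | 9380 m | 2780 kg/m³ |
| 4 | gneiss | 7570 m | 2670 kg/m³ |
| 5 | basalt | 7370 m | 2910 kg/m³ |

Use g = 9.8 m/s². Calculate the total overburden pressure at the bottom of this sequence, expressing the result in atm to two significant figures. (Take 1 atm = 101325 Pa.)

unconsolidated sand: 1810 kg/m³ × 9.8 m/s² × 790 m = 1.401×10^7 Pa = 138.3 atm
shale: 2540 kg/m³ × 9.8 m/s² × 8720 m = 2.171×10^8 Pa = 2142 atm
greenschist: 2780 kg/m³ × 9.8 m/s² × 9380 m = 2.555×10^8 Pa = 2522 atm
gneiss: 2670 kg/m³ × 9.8 m/s² × 7570 m = 1.981×10^8 Pa = 1955 atm
basalt: 2910 kg/m³ × 9.8 m/s² × 7370 m = 2.102×10^8 Pa = 2074 atm
Total = 138.3 + 2142 + 2522 + 1955 + 2074 = 8831.7 atm

8800 atm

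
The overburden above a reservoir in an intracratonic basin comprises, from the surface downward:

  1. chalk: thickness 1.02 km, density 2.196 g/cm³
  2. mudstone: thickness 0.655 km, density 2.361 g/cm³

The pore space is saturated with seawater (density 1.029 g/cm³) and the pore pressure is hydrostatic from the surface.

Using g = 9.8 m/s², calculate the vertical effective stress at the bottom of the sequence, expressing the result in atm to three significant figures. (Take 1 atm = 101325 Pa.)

200 atm

Overburden (lithostatic) stress σ_v:
chalk: 2196 kg/m³ × 9.8 m/s² × 1020 m = 2.195×10^7 Pa = 21.95 MPa
mudstone: 2361 kg/m³ × 9.8 m/s² × 655 m = 1.516×10^7 Pa = 15.16 MPa
Total = 21.95 + 15.16 = 37.106 MPa
Pore pressure P_p = 1029 kg/m³ × 9.8 m/s² × 1675 m = 1.689×10^7 Pa = 16.89 MPa
Effective stress σ' = σ_v − P_p = 37.11 − 16.89 = 20.215 MPa = 199.51 atm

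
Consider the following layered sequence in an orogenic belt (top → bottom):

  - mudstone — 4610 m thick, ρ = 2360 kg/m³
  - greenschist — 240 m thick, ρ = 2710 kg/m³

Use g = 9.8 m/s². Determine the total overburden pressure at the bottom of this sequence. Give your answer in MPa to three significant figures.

mudstone: 2360 kg/m³ × 9.8 m/s² × 4610 m = 1.066×10^8 Pa = 106.6 MPa
greenschist: 2710 kg/m³ × 9.8 m/s² × 240 m = 6.374×10^6 Pa = 6.374 MPa
Total = 106.6 + 6.374 = 112.99 MPa

113 MPa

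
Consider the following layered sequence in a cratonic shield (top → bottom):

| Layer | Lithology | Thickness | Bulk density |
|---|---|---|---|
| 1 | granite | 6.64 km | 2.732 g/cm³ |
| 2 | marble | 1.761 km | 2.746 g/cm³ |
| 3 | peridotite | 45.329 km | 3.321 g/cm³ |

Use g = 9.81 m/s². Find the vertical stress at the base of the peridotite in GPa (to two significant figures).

granite: 2732 kg/m³ × 9.81 m/s² × 6640 m = 1.780×10^8 Pa = 0.1780 GPa
marble: 2746 kg/m³ × 9.81 m/s² × 1761 m = 4.744×10^7 Pa = 0.04744 GPa
peridotite: 3321 kg/m³ × 9.81 m/s² × 45329 m = 1.477×10^9 Pa = 1.477 GPa
Total = 0.1780 + 0.04744 + 1.477 = 1.7022 GPa

1.7 GPa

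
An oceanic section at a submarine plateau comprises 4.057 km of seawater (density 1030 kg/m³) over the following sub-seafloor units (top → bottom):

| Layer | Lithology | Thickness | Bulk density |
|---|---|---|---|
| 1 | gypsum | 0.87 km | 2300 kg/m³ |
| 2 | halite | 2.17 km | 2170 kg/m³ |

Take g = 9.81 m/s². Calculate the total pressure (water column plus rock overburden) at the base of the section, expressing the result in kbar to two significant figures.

1.1 kbar

seawater: 1030 kg/m³ × 9.81 m/s² × 4057 m = 4.099×10^7 Pa = 0.4099 kbar
gypsum: 2300 kg/m³ × 9.81 m/s² × 870 m = 1.963×10^7 Pa = 0.1963 kbar
halite: 2170 kg/m³ × 9.81 m/s² × 2170 m = 4.619×10^7 Pa = 0.4619 kbar
Total = 0.4099 + 0.1963 + 0.4619 = 1.0682 kbar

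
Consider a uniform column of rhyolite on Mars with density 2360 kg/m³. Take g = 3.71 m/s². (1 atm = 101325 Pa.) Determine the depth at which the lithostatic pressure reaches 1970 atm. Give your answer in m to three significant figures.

22800 m

h = P/(ρg) = 1970 atm / (2360 kg/m³ × 3.71 m/s²) = 1.996×10^8 Pa / 8755.6 Pa/m = 22798 m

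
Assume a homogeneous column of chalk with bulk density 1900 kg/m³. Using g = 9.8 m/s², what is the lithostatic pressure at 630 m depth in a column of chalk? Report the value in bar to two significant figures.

120 bar

chalk: 1900 kg/m³ × 9.8 m/s² × 630 m = 1.173×10^7 Pa = 117.3 bar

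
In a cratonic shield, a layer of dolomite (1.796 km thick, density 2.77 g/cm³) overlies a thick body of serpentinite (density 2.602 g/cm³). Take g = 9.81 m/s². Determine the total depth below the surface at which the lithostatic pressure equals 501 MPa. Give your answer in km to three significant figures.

Pressure at base of upper layers: 2770×9.81×1796 = 4.880×10^7 Pa = 48.80 MPa
Remaining pressure to be supplied by serpentinite: 5.010×10^8 − 4.880×10^7 = 4.522×10^8 Pa
Additional depth in serpentinite = 4.522×10^8 Pa / (2602 kg/m³ × 9.81 m/s²) = 17715 m
Total depth = 1796 m + 17715 m = 19511 m
= 19.511 km

19.5 km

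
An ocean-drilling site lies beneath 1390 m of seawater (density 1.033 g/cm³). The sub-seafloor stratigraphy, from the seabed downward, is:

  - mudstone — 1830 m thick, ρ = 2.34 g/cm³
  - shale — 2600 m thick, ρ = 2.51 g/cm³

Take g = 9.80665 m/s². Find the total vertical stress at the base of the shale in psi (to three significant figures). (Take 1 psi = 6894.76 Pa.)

17400 psi

seawater: 1033 kg/m³ × 9.80665 m/s² × 1390 m = 1.408×10^7 Pa = 2042 psi
mudstone: 2340 kg/m³ × 9.80665 m/s² × 1830 m = 4.199×10^7 Pa = 6091 psi
shale: 2510 kg/m³ × 9.80665 m/s² × 2600 m = 6.400×10^7 Pa = 9282 psi
Total = 2042 + 6091 + 9282 = 17415 psi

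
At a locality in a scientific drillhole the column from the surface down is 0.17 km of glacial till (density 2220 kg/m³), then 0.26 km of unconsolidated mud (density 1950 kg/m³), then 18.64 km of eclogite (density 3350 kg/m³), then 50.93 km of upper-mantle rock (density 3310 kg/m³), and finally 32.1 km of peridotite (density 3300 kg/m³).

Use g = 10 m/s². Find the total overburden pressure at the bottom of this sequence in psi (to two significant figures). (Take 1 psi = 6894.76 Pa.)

glacial till: 2220 kg/m³ × 10 m/s² × 170 m = 3.774×10^6 Pa = 547.4 psi
unconsolidated mud: 1950 kg/m³ × 10 m/s² × 260 m = 5.070×10^6 Pa = 735.3 psi
eclogite: 3350 kg/m³ × 10 m/s² × 18640 m = 6.244×10^8 Pa = 90567 psi
upper-mantle rock: 3310 kg/m³ × 10 m/s² × 50930 m = 1.686×10^9 Pa = 2.445×10^5 psi
peridotite: 3300 kg/m³ × 10 m/s² × 32100 m = 1.059×10^9 Pa = 1.536×10^5 psi
Total = 547.4 + 735.3 + 90567 + 2.445×10^5 + 1.536×10^5 = 4.8999×10^5 psi

490000 psi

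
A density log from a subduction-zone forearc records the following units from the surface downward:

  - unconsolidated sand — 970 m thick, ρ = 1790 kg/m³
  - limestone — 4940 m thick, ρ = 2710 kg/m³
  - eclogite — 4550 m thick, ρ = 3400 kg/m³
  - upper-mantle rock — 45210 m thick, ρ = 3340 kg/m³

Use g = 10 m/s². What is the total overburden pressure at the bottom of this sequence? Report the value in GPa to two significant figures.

1.8 GPa

unconsolidated sand: 1790 kg/m³ × 10 m/s² × 970 m = 1.736×10^7 Pa = 0.01736 GPa
limestone: 2710 kg/m³ × 10 m/s² × 4940 m = 1.339×10^8 Pa = 0.1339 GPa
eclogite: 3400 kg/m³ × 10 m/s² × 4550 m = 1.547×10^8 Pa = 0.1547 GPa
upper-mantle rock: 3340 kg/m³ × 10 m/s² × 45210 m = 1.510×10^9 Pa = 1.510 GPa
Total = 0.01736 + 0.1339 + 0.1547 + 1.510 = 1.8160 GPa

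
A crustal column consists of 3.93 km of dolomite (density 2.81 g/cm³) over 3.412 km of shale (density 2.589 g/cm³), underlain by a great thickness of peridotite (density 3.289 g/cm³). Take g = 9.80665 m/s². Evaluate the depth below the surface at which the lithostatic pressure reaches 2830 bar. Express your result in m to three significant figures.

Pressure at base of upper layers: 2810×9.80665×3930 + 2589×9.80665×3412 = 1.949×10^8 Pa = 1949 bar
Remaining pressure to be supplied by peridotite: 2.830×10^8 − 1.949×10^8 = 8.807×10^7 Pa
Additional depth in peridotite = 8.807×10^7 Pa / (3289 kg/m³ × 9.80665 m/s²) = 2730.6 m
Total depth = 7342 m + 2730.6 m = 10073 m

10100 m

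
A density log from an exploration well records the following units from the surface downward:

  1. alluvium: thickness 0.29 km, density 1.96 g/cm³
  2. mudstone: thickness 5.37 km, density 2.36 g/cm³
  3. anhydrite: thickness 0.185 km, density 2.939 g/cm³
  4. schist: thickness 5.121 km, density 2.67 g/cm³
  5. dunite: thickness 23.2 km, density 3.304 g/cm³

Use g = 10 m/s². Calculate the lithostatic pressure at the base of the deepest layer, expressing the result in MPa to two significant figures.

1000 MPa

alluvium: 1960 kg/m³ × 10 m/s² × 290 m = 5.684×10^6 Pa = 5.684 MPa
mudstone: 2360 kg/m³ × 10 m/s² × 5370 m = 1.267×10^8 Pa = 126.7 MPa
anhydrite: 2939 kg/m³ × 10 m/s² × 185 m = 5.437×10^6 Pa = 5.437 MPa
schist: 2670 kg/m³ × 10 m/s² × 5121 m = 1.367×10^8 Pa = 136.7 MPa
dunite: 3304 kg/m³ × 10 m/s² × 23200 m = 7.665×10^8 Pa = 766.5 MPa
Total = 5.684 + 126.7 + 5.437 + 136.7 + 766.5 = 1041.1 MPa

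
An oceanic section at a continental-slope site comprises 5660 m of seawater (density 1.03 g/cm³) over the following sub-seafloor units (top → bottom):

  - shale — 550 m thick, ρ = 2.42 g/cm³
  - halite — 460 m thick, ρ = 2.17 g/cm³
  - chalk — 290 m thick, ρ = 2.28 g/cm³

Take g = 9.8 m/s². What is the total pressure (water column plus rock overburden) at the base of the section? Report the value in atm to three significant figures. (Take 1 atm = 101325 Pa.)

seawater: 1030 kg/m³ × 9.8 m/s² × 5660 m = 5.713×10^7 Pa = 563.8 atm
shale: 2420 kg/m³ × 9.8 m/s² × 550 m = 1.304×10^7 Pa = 128.7 atm
halite: 2170 kg/m³ × 9.8 m/s² × 460 m = 9.782×10^6 Pa = 96.54 atm
chalk: 2280 kg/m³ × 9.8 m/s² × 290 m = 6.480×10^6 Pa = 63.95 atm
Total = 563.8 + 128.7 + 96.54 + 63.95 = 853.08 atm

853 atm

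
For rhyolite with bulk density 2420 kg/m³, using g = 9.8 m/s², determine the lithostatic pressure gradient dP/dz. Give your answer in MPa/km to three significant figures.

23.7 MPa/km

dP/dz = ρg = 2420 kg/m³ × 9.8 m/s² = 23716 Pa/m
= 23716 Pa/m × (1 MPa/km / 1000.0 Pa/m) = 23.716 MPa/km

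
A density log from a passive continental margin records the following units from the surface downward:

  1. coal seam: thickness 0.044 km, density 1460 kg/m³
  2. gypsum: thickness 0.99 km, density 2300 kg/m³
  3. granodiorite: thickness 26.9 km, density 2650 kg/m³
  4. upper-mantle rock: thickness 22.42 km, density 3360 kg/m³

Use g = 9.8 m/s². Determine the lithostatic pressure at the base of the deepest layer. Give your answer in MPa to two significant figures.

coal seam: 1460 kg/m³ × 9.8 m/s² × 44 m = 6.296×10^5 Pa = 0.6296 MPa
gypsum: 2300 kg/m³ × 9.8 m/s² × 990 m = 2.231×10^7 Pa = 22.31 MPa
granodiorite: 2650 kg/m³ × 9.8 m/s² × 26900 m = 6.986×10^8 Pa = 698.6 MPa
upper-mantle rock: 3360 kg/m³ × 9.8 m/s² × 22420 m = 7.382×10^8 Pa = 738.2 MPa
Total = 0.6296 + 22.31 + 698.6 + 738.2 = 1459.8 MPa

1500 MPa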